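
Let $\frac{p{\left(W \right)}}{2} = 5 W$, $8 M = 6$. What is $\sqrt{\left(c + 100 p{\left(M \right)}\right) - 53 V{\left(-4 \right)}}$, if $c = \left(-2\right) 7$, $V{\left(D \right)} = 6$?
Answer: $\sqrt{418} \approx 20.445$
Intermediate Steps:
$M = \frac{3}{4}$ ($M = \frac{1}{8} \cdot 6 = \frac{3}{4} \approx 0.75$)
$p{\left(W \right)} = 10 W$ ($p{\left(W \right)} = 2 \cdot 5 W = 10 W$)
$c = -14$
$\sqrt{\left(c + 100 p{\left(M \right)}\right) - 53 V{\left(-4 \right)}} = \sqrt{\left(-14 + 100 \cdot 10 \cdot \frac{3}{4}\right) - 318} = \sqrt{\left(-14 + 100 \cdot \frac{15}{2}\right) - 318} = \sqrt{\left(-14 + 750\right) - 318} = \sqrt{736 - 318} = \sqrt{418}$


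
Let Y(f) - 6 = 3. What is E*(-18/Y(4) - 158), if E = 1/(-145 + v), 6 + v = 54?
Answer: 160/97 ≈ 1.6495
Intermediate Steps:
v = 48 (v = -6 + 54 = 48)
Y(f) = 9 (Y(f) = 6 + 3 = 9)
E = -1/97 (E = 1/(-145 + 48) = 1/(-97) = -1/97 ≈ -0.010309)
E*(-18/Y(4) - 158) = -(-18/9 - 158)/97 = -(-18*1/9 - 158)/97 = -(-2 - 158)/97 = -1/97*(-160) = 160/97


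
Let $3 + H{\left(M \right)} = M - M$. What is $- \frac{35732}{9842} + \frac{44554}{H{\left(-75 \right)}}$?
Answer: $- \frac{219303832}{14763} \approx -14855.0$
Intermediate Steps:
$H{\left(M \right)} = -3$ ($H{\left(M \right)} = -3 + \left(M - M\right) = -3 + 0 = -3$)
$- \frac{35732}{9842} + \frac{44554}{H{\left(-75 \right)}} = - \frac{35732}{9842} + \frac{44554}{-3} = \left(-35732\right) \frac{1}{9842} + 44554 \left(- \frac{1}{3}\right) = - \frac{17866}{4921} - \frac{44554}{3} = - \frac{219303832}{14763}$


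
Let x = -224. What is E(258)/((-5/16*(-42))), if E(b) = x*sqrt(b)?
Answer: -256*sqrt(258)/15 ≈ -274.13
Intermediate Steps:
E(b) = -224*sqrt(b)
E(258)/((-5/16*(-42))) = (-224*sqrt(258))/((-5/16*(-42))) = (-224*sqrt(258))/(105/8) = -224*sqrt(258)*(8/105) = -256*sqrt(258)/15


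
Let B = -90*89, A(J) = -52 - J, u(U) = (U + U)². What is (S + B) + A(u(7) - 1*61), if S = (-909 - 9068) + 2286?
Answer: -15888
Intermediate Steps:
u(U) = 4*U² (u(U) = (2*U)² = 4*U²)
B = -8010
S = -7691 (S = -9977 + 2286 = -7691)
(S + B) + A(u(7) - 1*61) = (-7691 - 8010) + (-52 - (4*7² - 1*61)) = -15701 + (-52 - (4*49 - 61)) = -15701 + (-52 - (196 - 61)) = -15701 + (-52 - 1*135) = -15701 + (-52 - 135) = -15701 - 187 = -15888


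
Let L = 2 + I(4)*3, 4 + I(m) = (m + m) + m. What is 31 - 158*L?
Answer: -4077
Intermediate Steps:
I(m) = -4 + 3*m (I(m) = -4 + ((m + m) + m) = -4 + (2*m + m) = -4 + 3*m)
L = 26 (L = 2 + (-4 + 3*4)*3 = 2 + (-4 + 12)*3 = 2 + 8*3 = 2 + 24 = 26)
31 - 158*L = 31 - 158*26 = 31 - 4108 = -4077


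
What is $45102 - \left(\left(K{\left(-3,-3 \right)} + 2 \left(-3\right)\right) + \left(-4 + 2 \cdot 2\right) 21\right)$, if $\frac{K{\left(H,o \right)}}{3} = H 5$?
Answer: $45153$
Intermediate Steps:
$K{\left(H,o \right)} = 15 H$ ($K{\left(H,o \right)} = 3 H 5 = 3 \cdot 5 H = 15 H$)
$45102 - \left(\left(K{\left(-3,-3 \right)} + 2 \left(-3\right)\right) + \left(-4 + 2 \cdot 2\right) 21\right) = 45102 - \left(\left(15 \left(-3\right) + 2 \left(-3\right)\right) + \left(-4 + 2 \cdot 2\right) 21\right) = 45102 - \left(\left(-45 - 6\right) + \left(-4 + 4\right) 21\right) = 45102 - \left(-51 + 0 \cdot 21\right) = 45102 - \left(-51 + 0\right) = 45102 - -51 = 45102 + 51 = 45153$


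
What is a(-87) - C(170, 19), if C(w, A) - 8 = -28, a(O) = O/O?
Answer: 21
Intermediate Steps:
a(O) = 1
C(w, A) = -20 (C(w, A) = 8 - 28 = -20)
a(-87) - C(170, 19) = 1 - 1*(-20) = 1 + 20 = 21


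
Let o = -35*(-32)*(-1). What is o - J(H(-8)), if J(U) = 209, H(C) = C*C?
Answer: -1329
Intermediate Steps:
H(C) = C²
o = -1120 (o = 1120*(-1) = -1120)
o - J(H(-8)) = -1120 - 1*209 = -1120 - 209 = -1329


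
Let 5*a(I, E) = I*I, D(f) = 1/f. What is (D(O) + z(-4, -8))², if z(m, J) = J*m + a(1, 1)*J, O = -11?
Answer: 2778889/3025 ≈ 918.64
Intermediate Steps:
a(I, E) = I²/5 (a(I, E) = (I*I)/5 = I²/5)
z(m, J) = J/5 + J*m (z(m, J) = J*m + ((⅕)*1²)*J = J*m + ((⅕)*1)*J = J*m + J/5 = J/5 + J*m)
(D(O) + z(-4, -8))² = (1/(-11) - 8*(⅕ - 4))² = (-1/11 - 8*(-19/5))² = (-1/11 + 152/5)² = (1667/55)² = 2778889/3025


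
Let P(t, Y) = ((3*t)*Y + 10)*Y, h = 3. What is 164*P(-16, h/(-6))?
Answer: -2788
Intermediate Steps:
P(t, Y) = Y*(10 + 3*Y*t) (P(t, Y) = (3*Y*t + 10)*Y = (10 + 3*Y*t)*Y = Y*(10 + 3*Y*t))
164*P(-16, h/(-6)) = 164*((3/(-6))*(10 + 3*(3/(-6))*(-16))) = 164*((3*(-⅙))*(10 + 3*(3*(-⅙))*(-16))) = 164*(-(10 + 3*(-½)*(-16))/2) = 164*(-(10 + 24)/2) = 164*(-½*34) = 164*(-17) = -2788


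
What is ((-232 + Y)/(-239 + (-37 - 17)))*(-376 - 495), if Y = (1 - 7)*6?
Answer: -233428/293 ≈ -796.68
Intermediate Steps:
Y = -36 (Y = -6*6 = -36)
((-232 + Y)/(-239 + (-37 - 17)))*(-376 - 495) = ((-232 - 36)/(-239 + (-37 - 17)))*(-376 - 495) = -268/(-239 - 54)*(-871) = -268/(-293)*(-871) = -268*(-1/293)*(-871) = (268/293)*(-871) = -233428/293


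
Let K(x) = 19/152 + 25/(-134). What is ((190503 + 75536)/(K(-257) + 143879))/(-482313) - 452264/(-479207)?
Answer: 16822139793960169024/17824367825218131801 ≈ 0.94377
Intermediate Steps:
K(x) = -33/536 (K(x) = 19*(1/152) + 25*(-1/134) = ⅛ - 25/134 = -33/536)
((190503 + 75536)/(K(-257) + 143879))/(-482313) - 452264/(-479207) = ((190503 + 75536)/(-33/536 + 143879))/(-482313) - 452264/(-479207) = (266039/(77119111/536))*(-1/482313) - 452264*(-1/479207) = (266039*(536/77119111))*(-1/482313) + 452264/479207 = (142596904/77119111)*(-1/482313) + 452264/479207 = -142596904/37195549783743 + 452264/479207 = 16822139793960169024/17824367825218131801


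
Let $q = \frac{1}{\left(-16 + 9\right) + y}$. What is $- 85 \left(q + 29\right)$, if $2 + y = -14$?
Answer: $- \frac{56610}{23} \approx -2461.3$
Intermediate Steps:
$y = -16$ ($y = -2 - 14 = -16$)
$q = - \frac{1}{23}$ ($q = \frac{1}{\left(-16 + 9\right) - 16} = \frac{1}{-7 - 16} = \frac{1}{-23} = - \frac{1}{23} \approx -0.043478$)
$- 85 \left(q + 29\right) = - 85 \left(- \frac{1}{23} + 29\right) = \left(-85\right) \frac{666}{23} = - \frac{56610}{23}$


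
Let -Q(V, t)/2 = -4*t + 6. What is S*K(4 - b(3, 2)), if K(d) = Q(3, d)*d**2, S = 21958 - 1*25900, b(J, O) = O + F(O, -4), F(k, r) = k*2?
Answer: 441504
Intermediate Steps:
F(k, r) = 2*k
b(J, O) = 3*O (b(J, O) = O + 2*O = 3*O)
Q(V, t) = -12 + 8*t (Q(V, t) = -2*(-4*t + 6) = -2*(6 - 4*t) = -12 + 8*t)
S = -3942 (S = 21958 - 25900 = -3942)
K(d) = d**2*(-12 + 8*d) (K(d) = (-12 + 8*d)*d**2 = d**2*(-12 + 8*d))
S*K(4 - b(3, 2)) = -3942*(4 - 3*2)**2*(-12 + 8*(4 - 3*2)) = -3942*(4 - 1*6)**2*(-12 + 8*(4 - 1*6)) = -3942*(4 - 6)**2*(-12 + 8*(4 - 6)) = -3942*(-2)**2*(-12 + 8*(-2)) = -15768*(-12 - 16) = -15768*(-28) = -3942*(-112) = 441504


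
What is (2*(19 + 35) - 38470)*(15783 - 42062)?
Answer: 1008114998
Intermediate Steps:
(2*(19 + 35) - 38470)*(15783 - 42062) = (2*54 - 38470)*(-26279) = (108 - 38470)*(-26279) = -38362*(-26279) = 1008114998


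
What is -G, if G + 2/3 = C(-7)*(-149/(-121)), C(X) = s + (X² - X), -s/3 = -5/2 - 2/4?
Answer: -28813/363 ≈ -79.375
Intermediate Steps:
s = 9 (s = -3*(-5/2 - 2/4) = -3*(-5*½ - 2*¼) = -3*(-5/2 - ½) = -3*(-3) = 9)
C(X) = 9 + X² - X (C(X) = 9 + (X² - X) = 9 + X² - X)
G = 28813/363 (G = -⅔ + (9 + (-7)² - 1*(-7))*(-149/(-121)) = -⅔ + (9 + 49 + 7)*(-149*(-1/121)) = -⅔ + 65*(149/121) = -⅔ + 9685/121 = 28813/363 ≈ 79.375)
-G = -1*28813/363 = -28813/363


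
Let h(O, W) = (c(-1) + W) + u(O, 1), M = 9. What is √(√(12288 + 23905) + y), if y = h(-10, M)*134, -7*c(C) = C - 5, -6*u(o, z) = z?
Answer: √(572649 + 441*√36193)/21 ≈ 38.585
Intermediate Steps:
u(o, z) = -z/6
c(C) = 5/7 - C/7 (c(C) = -(C - 5)/7 = -(-5 + C)/7 = 5/7 - C/7)
h(O, W) = 29/42 + W (h(O, W) = ((5/7 - ⅐*(-1)) + W) - ⅙*1 = ((5/7 + ⅐) + W) - ⅙ = (6/7 + W) - ⅙ = 29/42 + W)
y = 27269/21 (y = (29/42 + 9)*134 = (407/42)*134 = 27269/21 ≈ 1298.5)
√(√(12288 + 23905) + y) = √(√(12288 + 23905) + 27269/21) = √(√36193 + 27269/21) = √(27269/21 + √36193)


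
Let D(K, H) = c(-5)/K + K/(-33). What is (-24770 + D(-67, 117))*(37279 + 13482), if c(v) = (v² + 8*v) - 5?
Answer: -2779739415281/2211 ≈ -1.2572e+9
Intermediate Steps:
c(v) = -5 + v² + 8*v
D(K, H) = -20/K - K/33 (D(K, H) = (-5 + (-5)² + 8*(-5))/K + K/(-33) = (-5 + 25 - 40)/K + K*(-1/33) = -20/K - K/33)
(-24770 + D(-67, 117))*(37279 + 13482) = (-24770 + (-20/(-67) - 1/33*(-67)))*(37279 + 13482) = (-24770 + (-20*(-1/67) + 67/33))*50761 = (-24770 + (20/67 + 67/33))*50761 = (-24770 + 5149/2211)*50761 = -54761321/2211*50761 = -2779739415281/2211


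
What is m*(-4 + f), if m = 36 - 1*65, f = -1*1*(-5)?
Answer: -29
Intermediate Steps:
f = 5 (f = -1*(-5) = 5)
m = -29 (m = 36 - 65 = -29)
m*(-4 + f) = -29*(-4 + 5) = -29*1 = -29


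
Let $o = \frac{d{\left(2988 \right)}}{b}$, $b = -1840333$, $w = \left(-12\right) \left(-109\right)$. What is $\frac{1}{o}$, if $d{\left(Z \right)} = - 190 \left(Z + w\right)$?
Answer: $\frac{1840333}{816240} \approx 2.2546$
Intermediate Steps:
$w = 1308$
$d{\left(Z \right)} = -248520 - 190 Z$ ($d{\left(Z \right)} = - 190 \left(Z + 1308\right) = - 190 \left(1308 + Z\right) = -248520 - 190 Z$)
$o = \frac{816240}{1840333}$ ($o = \frac{-248520 - 567720}{-1840333} = \left(-248520 - 567720\right) \left(- \frac{1}{1840333}\right) = \left(-816240\right) \left(- \frac{1}{1840333}\right) = \frac{816240}{1840333} \approx 0.44353$)
$\frac{1}{o} = \frac{1}{\frac{816240}{1840333}} = \frac{1840333}{816240}$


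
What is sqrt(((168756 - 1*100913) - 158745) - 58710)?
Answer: 2*I*sqrt(37403) ≈ 386.8*I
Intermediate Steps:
sqrt(((168756 - 1*100913) - 158745) - 58710) = sqrt(((168756 - 100913) - 158745) - 58710) = sqrt((67843 - 158745) - 58710) = sqrt(-90902 - 58710) = sqrt(-149612) = 2*I*sqrt(37403)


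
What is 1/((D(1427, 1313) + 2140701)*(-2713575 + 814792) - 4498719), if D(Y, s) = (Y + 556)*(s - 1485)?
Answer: -1/3417101855094 ≈ -2.9265e-13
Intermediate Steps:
D(Y, s) = (-1485 + s)*(556 + Y) (D(Y, s) = (556 + Y)*(-1485 + s) = (-1485 + s)*(556 + Y))
1/((D(1427, 1313) + 2140701)*(-2713575 + 814792) - 4498719) = 1/(((-825660 - 1485*1427 + 556*1313 + 1427*1313) + 2140701)*(-2713575 + 814792) - 4498719) = 1/(((-825660 - 2119095 + 730028 + 1873651) + 2140701)*(-1898783) - 4498719) = 1/((-341076 + 2140701)*(-1898783) - 4498719) = 1/(1799625*(-1898783) - 4498719) = 1/(-3417097356375 - 4498719) = 1/(-3417101855094) = -1/3417101855094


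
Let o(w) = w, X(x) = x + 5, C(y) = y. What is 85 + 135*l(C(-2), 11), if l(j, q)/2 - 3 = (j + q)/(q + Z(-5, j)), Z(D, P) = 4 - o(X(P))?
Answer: 2195/2 ≈ 1097.5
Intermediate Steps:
X(x) = 5 + x
Z(D, P) = -1 - P (Z(D, P) = 4 - (5 + P) = 4 + (-5 - P) = -1 - P)
l(j, q) = 6 + 2*(j + q)/(-1 + q - j) (l(j, q) = 6 + 2*((j + q)/(q + (-1 - j))) = 6 + 2*((j + q)/(-1 + q - j)) = 6 + 2*(j + q)/(-1 + q - j))
85 + 135*l(C(-2), 11) = 85 + 135*(2*(3 - 4*11 + 2*(-2))/(1 - 2 - 1*11)) = 85 + 135*(2*(3 - 44 - 4)/(1 - 2 - 11)) = 85 + 135*(2*(-45)/(-12)) = 85 + 135*(2*(-1/12)*(-45)) = 85 + 135*(15/2) = 85 + 2025/2 = 2195/2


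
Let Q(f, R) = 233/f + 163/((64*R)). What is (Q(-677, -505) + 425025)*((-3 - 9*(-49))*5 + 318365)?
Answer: 596220207068330879/4376128 ≈ 1.3624e+11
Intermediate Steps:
Q(f, R) = 233/f + 163/(64*R) (Q(f, R) = 233/f + 163*(1/(64*R)) = 233/f + 163/(64*R))
(Q(-677, -505) + 425025)*((-3 - 9*(-49))*5 + 318365) = ((233/(-677) + (163/64)/(-505)) + 425025)*((-3 - 9*(-49))*5 + 318365) = ((233*(-1/677) + (163/64)*(-1/505)) + 425025)*((-3 + 441)*5 + 318365) = ((-233/677 - 163/32320) + 425025)*(438*5 + 318365) = (-7640911/21880640 + 425025)*(2190 + 318365) = (9299811375089/21880640)*320555 = 596220207068330879/4376128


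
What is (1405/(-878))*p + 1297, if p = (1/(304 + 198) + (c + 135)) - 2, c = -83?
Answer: 536393627/440756 ≈ 1217.0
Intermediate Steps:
p = 25101/502 (p = (1/(304 + 198) + (-83 + 135)) - 2 = (1/502 + 52) - 2 = 26105/502 - 2 = 25101/502 ≈ 50.002)
(1405/(-878))*p + 1297 = (1405/(-878))*(25101/502) + 1297 = (1405*(-1/878))*(25101/502) + 1297 = -1405/878*25101/502 + 1297 = -35266905/440756 + 1297 = 536393627/440756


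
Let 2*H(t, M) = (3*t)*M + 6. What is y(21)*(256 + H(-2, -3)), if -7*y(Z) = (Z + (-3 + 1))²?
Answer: -96748/7 ≈ -13821.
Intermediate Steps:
y(Z) = -(-2 + Z)²/7 (y(Z) = -(Z + (-3 + 1))²/7 = -(Z - 2)²/7 = -(-2 + Z)²/7)
H(t, M) = 3 + 3*M*t/2 (H(t, M) = ((3*t)*M + 6)/2 = (3*M*t + 6)/2 = (6 + 3*M*t)/2 = 3 + 3*M*t/2)
y(21)*(256 + H(-2, -3)) = (-(-2 + 21)²/7)*(256 + (3 + (3/2)*(-3)*(-2))) = (-⅐*19²)*(256 + (3 + 9)) = (-⅐*361)*(256 + 12) = -361/7*268 = -96748/7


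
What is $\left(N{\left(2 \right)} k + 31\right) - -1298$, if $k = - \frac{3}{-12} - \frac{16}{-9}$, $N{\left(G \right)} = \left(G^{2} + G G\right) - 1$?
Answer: $\frac{48355}{36} \approx 1343.2$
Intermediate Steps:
$N{\left(G \right)} = -1 + 2 G^{2}$ ($N{\left(G \right)} = \left(G^{2} + G^{2}\right) - 1 = 2 G^{2} - 1 = -1 + 2 G^{2}$)
$k = \frac{73}{36}$ ($k = \left(-3\right) \left(- \frac{1}{12}\right) - - \frac{16}{9} = \frac{1}{4} + \frac{16}{9} = \frac{73}{36} \approx 2.0278$)
$\left(N{\left(2 \right)} k + 31\right) - -1298 = \left(\left(-1 + 2 \cdot 2^{2}\right) \frac{73}{36} + 31\right) - -1298 = \left(\left(-1 + 2 \cdot 4\right) \frac{73}{36} + 31\right) + 1298 = \left(\left(-1 + 8\right) \frac{73}{36} + 31\right) + 1298 = \left(7 \cdot \frac{73}{36} + 31\right) + 1298 = \left(\frac{511}{36} + 31\right) + 1298 = \frac{1627}{36} + 1298 = \frac{48355}{36}$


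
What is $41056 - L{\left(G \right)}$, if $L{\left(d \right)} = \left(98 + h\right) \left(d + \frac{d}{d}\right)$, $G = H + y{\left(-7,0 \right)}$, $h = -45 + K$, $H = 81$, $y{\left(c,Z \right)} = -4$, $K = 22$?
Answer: $35206$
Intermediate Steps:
$h = -23$ ($h = -45 + 22 = -23$)
$G = 77$ ($G = 81 - 4 = 77$)
$L{\left(d \right)} = 75 + 75 d$ ($L{\left(d \right)} = \left(98 - 23\right) \left(d + \frac{d}{d}\right) = 75 \left(d + 1\right) = 75 \left(1 + d\right) = 75 + 75 d$)
$41056 - L{\left(G \right)} = 41056 - \left(75 + 75 \cdot 77\right) = 41056 - \left(75 + 5775\right) = 41056 - 5850 = 35206$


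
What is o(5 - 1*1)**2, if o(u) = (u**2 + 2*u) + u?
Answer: 784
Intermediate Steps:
o(u) = u**2 + 3*u
o(5 - 1*1)**2 = ((5 - 1*1)*(3 + (5 - 1*1)))**2 = ((5 - 1)*(3 + (5 - 1)))**2 = (4*(3 + 4))**2 = (4*7)**2 = 28**2 = 784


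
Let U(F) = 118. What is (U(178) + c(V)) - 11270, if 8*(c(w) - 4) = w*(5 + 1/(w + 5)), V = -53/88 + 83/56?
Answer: -49743227619/4462304 ≈ -11147.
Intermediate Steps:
V = 271/308 (V = -53*1/88 + 83*(1/56) = -53/88 + 83/56 = 271/308 ≈ 0.87987)
c(w) = 4 + w*(5 + 1/(5 + w))/8 (c(w) = 4 + (w*(5 + 1/(w + 5)))/8 = 4 + (w*(5 + 1/(5 + w)))/8 = 4 + w*(5 + 1/(5 + w))/8)
(U(178) + c(V)) - 11270 = (118 + (160 + 5*(271/308)**2 + 58*(271/308))/(8*(5 + 271/308))) - 11270 = (118 + (160 + 5*(73441/94864) + 7859/154)/(8*(1811/308))) - 11270 = (118 + (1/8)*(308/1811)*(160 + 367205/94864 + 7859/154)) - 11270 = (118 + (1/8)*(308/1811)*(20386589/94864)) - 11270 = (118 + 20386589/4462304) - 11270 = 546938461/4462304 - 11270 = -49743227619/4462304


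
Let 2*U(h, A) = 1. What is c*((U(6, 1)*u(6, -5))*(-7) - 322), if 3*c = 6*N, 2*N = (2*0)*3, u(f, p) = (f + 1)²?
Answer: 0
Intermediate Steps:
u(f, p) = (1 + f)²
U(h, A) = ½ (U(h, A) = (½)*1 = ½)
N = 0 (N = ((2*0)*3)/2 = (0*3)/2 = (½)*0 = 0)
c = 0 (c = (6*0)/3 = (⅓)*0 = 0)
c*((U(6, 1)*u(6, -5))*(-7) - 322) = 0*(((1 + 6)²/2)*(-7) - 322) = 0*(((½)*7²)*(-7) - 322) = 0*(((½)*49)*(-7) - 322) = 0*((49/2)*(-7) - 322) = 0*(-343/2 - 322) = 0*(-987/2) = 0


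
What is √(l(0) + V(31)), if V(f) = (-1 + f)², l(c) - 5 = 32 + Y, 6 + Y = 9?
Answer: 2*√235 ≈ 30.659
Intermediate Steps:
Y = 3 (Y = -6 + 9 = 3)
l(c) = 40 (l(c) = 5 + (32 + 3) = 5 + 35 = 40)
√(l(0) + V(31)) = √(40 + (-1 + 31)²) = √(40 + 30²) = √(40 + 900) = √940 = 2*√235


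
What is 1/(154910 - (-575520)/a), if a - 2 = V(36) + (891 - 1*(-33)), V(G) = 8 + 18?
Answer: 119/18506230 ≈ 6.4303e-6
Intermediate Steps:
V(G) = 26
a = 952 (a = 2 + (26 + (891 - 1*(-33))) = 2 + (26 + (891 + 33)) = 2 + (26 + 924) = 2 + 950 = 952)
1/(154910 - (-575520)/a) = 1/(154910 - (-575520)/952) = 1/(154910 - 96*(-5995/952)) = 1/(154910 + 71940/119) = 1/(18506230/119) = 119/18506230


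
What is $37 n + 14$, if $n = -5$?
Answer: $-171$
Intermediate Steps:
$37 n + 14 = 37 \left(-5\right) + 14 = -185 + 14 = -171$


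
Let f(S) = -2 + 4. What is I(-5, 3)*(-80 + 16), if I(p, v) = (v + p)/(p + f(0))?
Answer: -128/3 ≈ -42.667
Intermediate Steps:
f(S) = 2
I(p, v) = (p + v)/(2 + p) (I(p, v) = (v + p)/(p + 2) = (p + v)/(2 + p))
I(-5, 3)*(-80 + 16) = ((-5 + 3)/(2 - 5))*(-80 + 16) = (-2/(-3))*(-64) = -⅓*(-2)*(-64) = (⅔)*(-64) = -128/3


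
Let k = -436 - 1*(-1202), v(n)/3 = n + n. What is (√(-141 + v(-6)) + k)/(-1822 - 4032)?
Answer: -383/2927 - I*√177/5854 ≈ -0.13085 - 0.0022727*I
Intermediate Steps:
v(n) = 6*n (v(n) = 3*(n + n) = 3*(2*n) = 6*n)
k = 766 (k = -436 + 1202 = 766)
(√(-141 + v(-6)) + k)/(-1822 - 4032) = (√(-141 + 6*(-6)) + 766)/(-1822 - 4032) = (√(-141 - 36) + 766)/(-5854) = (√(-177) + 766)*(-1/5854) = (I*√177 + 766)*(-1/5854) = (766 + I*√177)*(-1/5854) = -383/2927 - I*√177/5854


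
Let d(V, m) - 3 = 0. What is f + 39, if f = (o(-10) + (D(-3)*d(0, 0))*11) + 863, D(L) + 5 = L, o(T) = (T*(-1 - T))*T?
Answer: 1538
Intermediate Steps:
d(V, m) = 3 (d(V, m) = 3 + 0 = 3)
o(T) = T²*(-1 - T)
D(L) = -5 + L
f = 1499 (f = ((-10)²*(-1 - 1*(-10)) + ((-5 - 3)*3)*11) + 863 = (100*(-1 + 10) - 8*3*11) + 863 = (100*9 - 24*11) + 863 = (900 - 264) + 863 = 636 + 863 = 1499)
f + 39 = 1499 + 39 = 1538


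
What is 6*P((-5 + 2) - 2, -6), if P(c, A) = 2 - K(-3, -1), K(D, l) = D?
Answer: 30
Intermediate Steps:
P(c, A) = 5 (P(c, A) = 2 - 1*(-3) = 2 + 3 = 5)
6*P((-5 + 2) - 2, -6) = 6*5 = 30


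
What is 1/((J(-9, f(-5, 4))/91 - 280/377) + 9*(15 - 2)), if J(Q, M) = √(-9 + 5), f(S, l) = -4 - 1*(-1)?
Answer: 809653117/94128084173 - 153062*I/94128084173 ≈ 0.0086016 - 1.6261e-6*I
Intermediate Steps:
f(S, l) = -3 (f(S, l) = -4 + 1 = -3)
J(Q, M) = 2*I (J(Q, M) = √(-4) = 2*I)
1/((J(-9, f(-5, 4))/91 - 280/377) + 9*(15 - 2)) = 1/(((2*I)/91 - 280/377) + 9*(15 - 2)) = 1/(((2*I)*(1/91) - 280*1/377) + 9*13) = 1/((2*I/91 - 280/377) + 117) = 1/((-280/377 + 2*I/91) + 117) = 1/(43829/377 + 2*I/91) = 6964321*(43829/377 - 2*I/91)/94128084173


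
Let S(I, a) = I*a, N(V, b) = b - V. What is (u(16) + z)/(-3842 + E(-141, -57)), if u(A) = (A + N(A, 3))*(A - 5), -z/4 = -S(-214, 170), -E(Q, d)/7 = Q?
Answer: 145487/2855 ≈ 50.959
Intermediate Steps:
E(Q, d) = -7*Q
z = -145520 (z = -(-4)*(-214*170) = -(-4)*(-36380) = -4*36380 = -145520)
u(A) = -15 + 3*A (u(A) = (A + (3 - A))*(A - 5) = 3*(-5 + A) = -15 + 3*A)
(u(16) + z)/(-3842 + E(-141, -57)) = ((-15 + 3*16) - 145520)/(-3842 - 7*(-141)) = ((-15 + 48) - 145520)/(-3842 + 987) = (33 - 145520)/(-2855) = -145487*(-1/2855) = 145487/2855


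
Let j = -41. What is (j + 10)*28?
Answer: -868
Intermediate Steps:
(j + 10)*28 = (-41 + 10)*28 = -31*28 = -868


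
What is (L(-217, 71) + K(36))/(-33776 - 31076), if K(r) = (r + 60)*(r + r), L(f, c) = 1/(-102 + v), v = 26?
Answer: -525311/4928752 ≈ -0.10658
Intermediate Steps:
L(f, c) = -1/76 (L(f, c) = 1/(-102 + 26) = 1/(-76) = -1/76)
K(r) = 2*r*(60 + r) (K(r) = (60 + r)*(2*r) = 2*r*(60 + r))
(L(-217, 71) + K(36))/(-33776 - 31076) = (-1/76 + 2*36*(60 + 36))/(-33776 - 31076) = (-1/76 + 2*36*96)/(-64852) = (-1/76 + 6912)*(-1/64852) = (525311/76)*(-1/64852) = -525311/4928752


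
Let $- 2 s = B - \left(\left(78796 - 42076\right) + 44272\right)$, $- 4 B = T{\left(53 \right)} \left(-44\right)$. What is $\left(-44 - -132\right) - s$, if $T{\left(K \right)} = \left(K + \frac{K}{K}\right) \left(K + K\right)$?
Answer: $-8926$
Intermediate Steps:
$T{\left(K \right)} = 2 K \left(1 + K\right)$ ($T{\left(K \right)} = \left(K + 1\right) 2 K = \left(1 + K\right) 2 K = 2 K \left(1 + K\right)$)
$B = 62964$ ($B = - \frac{2 \cdot 53 \left(1 + 53\right) \left(-44\right)}{4} = - \frac{2 \cdot 53 \cdot 54 \left(-44\right)}{4} = - \frac{5724 \left(-44\right)}{4} = \left(- \frac{1}{4}\right) \left(-251856\right) = 62964$)
$s = 9014$ ($s = - \frac{62964 - \left(\left(78796 - 42076\right) + 44272\right)}{2} = - \frac{62964 - \left(36720 + 44272\right)}{2} = - \frac{62964 - 80992}{2} = \left(- \frac{1}{2}\right) \left(-18028\right) = 9014$)
$\left(-44 - -132\right) - s = \left(-44 - -132\right) - 9014 = \left(-44 + 132\right) - 9014 = 88 - 9014 = -8926$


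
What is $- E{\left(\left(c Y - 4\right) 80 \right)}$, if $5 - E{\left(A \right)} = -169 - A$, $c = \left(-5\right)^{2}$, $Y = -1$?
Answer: $2146$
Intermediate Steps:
$c = 25$
$E{\left(A \right)} = 174 + A$ ($E{\left(A \right)} = 5 - \left(-169 - A\right) = 5 + \left(169 + A\right) = 174 + A$)
$- E{\left(\left(c Y - 4\right) 80 \right)} = - (174 + \left(25 \left(-1\right) - 4\right) 80) = - (174 + \left(-25 - 4\right) 80) = - (174 - 2320) = \left(-1\right) \left(-2146\right) = 2146$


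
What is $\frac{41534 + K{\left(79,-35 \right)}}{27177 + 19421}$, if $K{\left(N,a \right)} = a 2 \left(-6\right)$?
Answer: $\frac{20977}{23299} \approx 0.90034$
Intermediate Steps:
$K{\left(N,a \right)} = - 12 a$ ($K{\left(N,a \right)} = 2 a \left(-6\right) = - 12 a$)
$\frac{41534 + K{\left(79,-35 \right)}}{27177 + 19421} = \frac{41534 - -420}{27177 + 19421} = \frac{41534 + 420}{46598} = 41954 \cdot \frac{1}{46598} = \frac{20977}{23299}$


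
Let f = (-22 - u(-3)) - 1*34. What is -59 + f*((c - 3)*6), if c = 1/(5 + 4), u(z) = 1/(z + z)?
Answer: 8179/9 ≈ 908.78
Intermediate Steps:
u(z) = 1/(2*z)
f = -335/6 (f = (-22 - 1/(2*(-3))) - 1*34 = (-22 - (-1)/(2*3)) - 34 = (-22 - 1*(-⅙)) - 34 = (-22 + ⅙) - 34 = -131/6 - 34 = -335/6 ≈ -55.833)
c = ⅑ (c = 1/9 = ⅑ ≈ 0.11111)
-59 + f*((c - 3)*6) = -59 - 335*(⅑ - 3)*6/6 = -59 - (-4355)*6/27 = -59 - 335/6*(-52/3) = -59 + 8710/9 = 8179/9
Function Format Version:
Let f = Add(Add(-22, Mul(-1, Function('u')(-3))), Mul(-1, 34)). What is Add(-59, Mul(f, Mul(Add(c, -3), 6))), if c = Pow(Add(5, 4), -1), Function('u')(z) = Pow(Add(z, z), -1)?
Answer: Rational(8179, 9) ≈ 908.78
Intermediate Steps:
Function('u')(z) = Mul(Rational(1, 2), Pow(z, -1)) (Function('u')(z) = Pow(Mul(2, z), -1) = Mul(Rational(1, 2), Pow(z, -1)))
f = Rational(-335, 6) (f = Add(Add(-22, Mul(-1, Mul(Rational(1, 2), Pow(-3, -1)))), Mul(-1, 34)) = Add(Add(-22, Mul(-1, Mul(Rational(1, 2), Rational(-1, 3)))), -34) = Add(Add(-22, Mul(-1, Rational(-1, 6))), -34) = Add(Add(-22, Rational(1, 6)), -34) = Add(Rational(-131, 6), -34) = Rational(-335, 6) ≈ -55.833)
c = Rational(1, 9) (c = Pow(9, -1) = Rational(1, 9) ≈ 0.11111)
Add(-59, Mul(f, Mul(Add(c, -3), 6))) = Add(-59, Mul(Rational(-335, 6), Mul(Add(Rational(1, 9), -3), 6))) = Add(-59, Mul(Rational(-335, 6), Mul(Rational(-26, 9), 6))) = Add(-59, Mul(Rational(-335, 6), Rational(-52, 3))) = Add(-59, Rational(8710, 9)) = Rational(8179, 9)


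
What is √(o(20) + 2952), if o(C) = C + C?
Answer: 4*√187 ≈ 54.699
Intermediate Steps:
o(C) = 2*C
√(o(20) + 2952) = √(2*20 + 2952) = √(40 + 2952) = √2992 = 4*√187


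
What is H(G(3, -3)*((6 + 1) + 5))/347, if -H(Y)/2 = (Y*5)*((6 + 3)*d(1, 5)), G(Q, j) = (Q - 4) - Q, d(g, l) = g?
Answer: 4320/347 ≈ 12.450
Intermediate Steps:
G(Q, j) = -4 (G(Q, j) = (-4 + Q) - Q = -4)
H(Y) = -90*Y (H(Y) = -2*Y*5*(6 + 3)*1 = -2*5*Y*9*1 = -2*5*Y*9 = -90*Y)
H(G(3, -3)*((6 + 1) + 5))/347 = -(-360)*((6 + 1) + 5)/347 = -(-360)*(7 + 5)*(1/347) = -(-360)*12*(1/347) = -90*(-48)*(1/347) = 4320*(1/347) = 4320/347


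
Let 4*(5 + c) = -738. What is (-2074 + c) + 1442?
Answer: -1643/2 ≈ -821.50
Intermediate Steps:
c = -379/2 (c = -5 + (¼)*(-738) = -5 - 369/2 = -379/2 ≈ -189.50)
(-2074 + c) + 1442 = (-2074 - 379/2) + 1442 = -4527/2 + 1442 = -1643/2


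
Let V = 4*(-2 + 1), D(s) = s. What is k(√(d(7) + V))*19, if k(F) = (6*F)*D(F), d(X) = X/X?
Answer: -342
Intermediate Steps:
d(X) = 1
V = -4 (V = 4*(-1) = -4)
k(F) = 6*F² (k(F) = (6*F)*F = 6*F²)
k(√(d(7) + V))*19 = (6*(√(1 - 4))²)*19 = (6*(√(-3))²)*19 = (6*(I*√3)²)*19 = (6*(-3))*19 = -18*19 = -342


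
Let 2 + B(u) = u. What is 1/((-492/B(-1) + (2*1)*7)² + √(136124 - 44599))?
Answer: 31684/1003784331 - 5*√3661/1003784331 ≈ 3.1263e-5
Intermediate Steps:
B(u) = -2 + u
1/((-492/B(-1) + (2*1)*7)² + √(136124 - 44599)) = 1/((-492/(-2 - 1) + (2*1)*7)² + √(136124 - 44599)) = 1/((-492/(-3) + 2*7)² + √91525) = 1/((-492*(-⅓) + 14)² + 5*√3661) = 1/((164 + 14)² + 5*√3661) = 1/(178² + 5*√3661) = 1/(31684 + 5*√3661)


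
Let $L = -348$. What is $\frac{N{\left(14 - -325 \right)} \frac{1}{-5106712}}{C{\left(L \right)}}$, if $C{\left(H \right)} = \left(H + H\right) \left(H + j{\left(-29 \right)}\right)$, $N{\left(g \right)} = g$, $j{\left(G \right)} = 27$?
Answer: $- \frac{113}{380307056064} \approx -2.9713 \cdot 10^{-10}$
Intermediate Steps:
$C{\left(H \right)} = 2 H \left(27 + H\right)$ ($C{\left(H \right)} = \left(H + H\right) \left(H + 27\right) = 2 H \left(27 + H\right)$)
$\frac{N{\left(14 - -325 \right)} \frac{1}{-5106712}}{C{\left(L \right)}} = \frac{\left(14 - -325\right) \frac{1}{-5106712}}{2 \left(-348\right) \left(27 - 348\right)} = \frac{\left(14 + 325\right) \left(- \frac{1}{5106712}\right)}{2 \left(-348\right) \left(-321\right)} = \frac{339 \left(- \frac{1}{5106712}\right)}{223416} = \left(- \frac{339}{5106712}\right) \frac{1}{223416} = - \frac{113}{380307056064}$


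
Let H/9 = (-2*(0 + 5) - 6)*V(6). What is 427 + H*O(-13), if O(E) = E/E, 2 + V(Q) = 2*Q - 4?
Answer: -437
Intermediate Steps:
V(Q) = -6 + 2*Q (V(Q) = -2 + (2*Q - 4) = -2 + (-4 + 2*Q) = -6 + 2*Q)
H = -864 (H = 9*((-2*(0 + 5) - 6)*(-6 + 2*6)) = 9*((-2*5 - 6)*(-6 + 12)) = 9*((-10 - 6)*6) = 9*(-16*6) = 9*(-96) = -864)
O(E) = 1
427 + H*O(-13) = 427 - 864*1 = 427 - 864 = -437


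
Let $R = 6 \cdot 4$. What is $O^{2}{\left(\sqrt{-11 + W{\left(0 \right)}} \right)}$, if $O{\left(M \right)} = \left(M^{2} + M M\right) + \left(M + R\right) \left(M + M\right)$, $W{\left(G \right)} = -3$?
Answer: $-29120 - 5376 i \sqrt{14} \approx -29120.0 - 20115.0 i$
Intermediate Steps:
$R = 24$
$O{\left(M \right)} = 2 M^{2} + 2 M \left(24 + M\right)$ ($O{\left(M \right)} = \left(M^{2} + M M\right) + \left(M + 24\right) \left(M + M\right) = \left(M^{2} + M^{2}\right) + \left(24 + M\right) 2 M = 2 M^{2} + 2 M \left(24 + M\right)$)
$O^{2}{\left(\sqrt{-11 + W{\left(0 \right)}} \right)} = \left(4 \sqrt{-11 - 3} \left(12 + \sqrt{-11 - 3}\right)\right)^{2} = \left(4 \sqrt{-14} \left(12 + \sqrt{-14}\right)\right)^{2} = \left(4 i \sqrt{14} \left(12 + i \sqrt{14}\right)\right)^{2} = - 224 \left(12 + i \sqrt{14}\right)^{2}$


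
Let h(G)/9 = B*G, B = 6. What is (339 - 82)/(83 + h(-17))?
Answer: -257/835 ≈ -0.30778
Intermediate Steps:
h(G) = 54*G (h(G) = 9*(6*G) = 54*G)
(339 - 82)/(83 + h(-17)) = (339 - 82)/(83 + 54*(-17)) = 257/(83 - 918) = 257/(-835) = 257*(-1/835) = -257/835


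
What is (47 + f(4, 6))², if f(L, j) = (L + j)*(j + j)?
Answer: 27889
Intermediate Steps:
f(L, j) = 2*j*(L + j) (f(L, j) = (L + j)*(2*j) = 2*j*(L + j))
(47 + f(4, 6))² = (47 + 2*6*(4 + 6))² = (47 + 2*6*10)² = (47 + 120)² = 167² = 27889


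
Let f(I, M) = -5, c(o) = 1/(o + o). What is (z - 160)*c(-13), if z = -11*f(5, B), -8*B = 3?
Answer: 105/26 ≈ 4.0385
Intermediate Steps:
B = -3/8 (B = -⅛*3 = -3/8 ≈ -0.37500)
c(o) = 1/(2*o)
z = 55 (z = -11*(-5) = 55)
(z - 160)*c(-13) = (55 - 160)*((½)/(-13)) = -105*(-1)/(2*13) = -105*(-1/26) = 105/26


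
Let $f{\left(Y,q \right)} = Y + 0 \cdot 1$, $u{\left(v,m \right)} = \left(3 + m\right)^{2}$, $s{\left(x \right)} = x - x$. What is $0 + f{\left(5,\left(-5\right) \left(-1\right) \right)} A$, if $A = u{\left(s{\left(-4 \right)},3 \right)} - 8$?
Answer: $140$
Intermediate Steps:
$s{\left(x \right)} = 0$
$f{\left(Y,q \right)} = Y$ ($f{\left(Y,q \right)} = Y + 0 = Y$)
$A = 28$ ($A = \left(3 + 3\right)^{2} - 8 = 6^{2} - 8 = 36 - 8 = 28$)
$0 + f{\left(5,\left(-5\right) \left(-1\right) \right)} A = 0 + 5 \cdot 28 = 0 + 140 = 140$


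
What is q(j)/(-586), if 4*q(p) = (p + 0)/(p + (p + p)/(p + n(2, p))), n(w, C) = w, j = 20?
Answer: -11/28128 ≈ -0.00039107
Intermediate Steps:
q(p) = p/(4*(p + 2*p/(2 + p))) (q(p) = ((p + 0)/(p + (p + p)/(p + 2)))/4 = (p/(p + (2*p)/(2 + p)))/4 = (p/(p + 2*p/(2 + p)))/4 = p/(4*(p + 2*p/(2 + p))))
q(j)/(-586) = ((2 + 20)/(4*(4 + 20)))/(-586) = ((¼)*22/24)*(-1/586) = ((¼)*(1/24)*22)*(-1/586) = (11/48)*(-1/586) = -11/28128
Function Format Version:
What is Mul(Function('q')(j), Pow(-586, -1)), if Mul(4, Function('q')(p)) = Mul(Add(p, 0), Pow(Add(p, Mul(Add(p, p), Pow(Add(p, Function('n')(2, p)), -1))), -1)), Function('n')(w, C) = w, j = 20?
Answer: Rational(-11, 28128) ≈ -0.00039107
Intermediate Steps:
Function('q')(p) = Mul(Rational(1, 4), p, Pow(Add(p, Mul(2, p, Pow(Add(2, p), -1))), -1)) (Function('q')(p) = Mul(Rational(1, 4), Mul(Add(p, 0), Pow(Add(p, Mul(Add(p, p), Pow(Add(p, 2), -1))), -1))) = Mul(Rational(1, 4), Mul(p, Pow(Add(p, Mul(Mul(2, p), Pow(Add(2, p), -1))), -1))) = Mul(Rational(1, 4), Mul(p, Pow(Add(p, Mul(2, p, Pow(Add(2, p), -1))), -1))) = Mul(Rational(1, 4), p, Pow(Add(p, Mul(2, p, Pow(Add(2, p), -1))), -1)))
Mul(Function('q')(j), Pow(-586, -1)) = Mul(Mul(Rational(1, 4), Pow(Add(4, 20), -1), Add(2, 20)), Pow(-586, -1)) = Mul(Mul(Rational(1, 4), Pow(24, -1), 22), Rational(-1, 586)) = Mul(Mul(Rational(1, 4), Rational(1, 24), 22), Rational(-1, 586)) = Mul(Rational(11, 48), Rational(-1, 586)) = Rational(-11, 28128)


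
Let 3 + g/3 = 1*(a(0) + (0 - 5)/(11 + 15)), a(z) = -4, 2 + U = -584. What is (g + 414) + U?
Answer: -5033/26 ≈ -193.58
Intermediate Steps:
U = -586 (U = -2 - 584 = -586)
g = -561/26 (g = -9 + 3*(1*(-4 + (0 - 5)/(11 + 15))) = -9 + 3*(1*(-4 - 5/26)) = -9 + 3*(1*(-109/26)) = -9 + 3*(-109/26) = -9 - 327/26 = -561/26 ≈ -21.577)
(g + 414) + U = (-561/26 + 414) - 586 = 10203/26 - 586 = -5033/26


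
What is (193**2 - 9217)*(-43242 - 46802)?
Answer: -2524113408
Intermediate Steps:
(193**2 - 9217)*(-43242 - 46802) = (37249 - 9217)*(-90044) = 28032*(-90044) = -2524113408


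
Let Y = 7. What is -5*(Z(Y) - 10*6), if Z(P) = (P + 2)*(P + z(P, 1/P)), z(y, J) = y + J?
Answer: -2355/7 ≈ -336.43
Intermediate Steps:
z(y, J) = J + y
Z(P) = (2 + P)*(1/P + 2*P) (Z(P) = (P + 2)*(P + (1/P + P)) = (2 + P)*(P + (1/P + P)) = (2 + P)*(P + (P + 1/P)) = (2 + P)*(1/P + 2*P))
-5*(Z(Y) - 10*6) = -5*((1 + 2/7 + 2*7² + 4*7) - 10*6) = -5*((1 + 2*(⅐) + 2*49 + 28) - 60) = -5*((1 + 2/7 + 98 + 28) - 60) = -5*(891/7 - 60) = -5*471/7 = -1*2355/7 = -2355/7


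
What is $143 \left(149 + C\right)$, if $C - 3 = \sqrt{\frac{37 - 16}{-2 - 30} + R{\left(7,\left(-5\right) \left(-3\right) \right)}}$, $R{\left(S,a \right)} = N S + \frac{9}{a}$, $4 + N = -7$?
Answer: $21736 + \frac{143 i \sqrt{123290}}{40} \approx 21736.0 + 1255.3 i$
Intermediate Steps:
$N = -11$ ($N = -4 - 7 = -11$)
$R{\left(S,a \right)} = - 11 S + \frac{9}{a}$
$C = 3 + \frac{i \sqrt{123290}}{40}$ ($C = 3 + \sqrt{\frac{37 - 16}{-2 - 30} + \left(\left(-11\right) 7 + \frac{9}{\left(-5\right) \left(-3\right)}\right)} = 3 + \sqrt{\frac{21}{-32} - \left(77 - \frac{9}{15}\right)} = 3 + \sqrt{21 \left(- \frac{1}{32}\right) + \left(-77 + 9 \cdot \frac{1}{15}\right)} = 3 + \sqrt{- \frac{21}{32} + \left(-77 + \frac{3}{5}\right)} = 3 + \sqrt{- \frac{21}{32} - \frac{382}{5}} = 3 + \sqrt{- \frac{12329}{160}} = 3 + \frac{i \sqrt{123290}}{40} \approx 3.0 + 8.7782 i$)
$143 \left(149 + C\right) = 143 \left(149 + \left(3 + \frac{i \sqrt{123290}}{40}\right)\right) = 143 \left(152 + \frac{i \sqrt{123290}}{40}\right) = 21736 + \frac{143 i \sqrt{123290}}{40}$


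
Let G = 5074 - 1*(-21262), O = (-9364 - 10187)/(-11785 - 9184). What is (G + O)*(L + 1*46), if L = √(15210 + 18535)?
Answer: 25403920210/20969 + 552259135*√33745/20969 ≈ 6.0495e+6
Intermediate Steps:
L = √33745 ≈ 183.70
O = 19551/20969 (O = -19551/(-20969) = -19551*(-1/20969) = 19551/20969 ≈ 0.93238)
G = 26336 (G = 5074 + 21262 = 26336)
(G + O)*(L + 1*46) = (26336 + 19551/20969)*(√33745 + 1*46) = 552259135*(√33745 + 46)/20969 = 552259135*(46 + √33745)/20969 = 25403920210/20969 + 552259135*√33745/20969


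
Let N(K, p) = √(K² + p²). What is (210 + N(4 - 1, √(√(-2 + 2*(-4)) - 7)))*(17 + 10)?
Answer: 5670 + 27*√(2 + I*√10) ≈ 5715.8 + 25.196*I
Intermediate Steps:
(210 + N(4 - 1, √(√(-2 + 2*(-4)) - 7)))*(17 + 10) = (210 + √((4 - 1)² + (√(√(-2 + 2*(-4)) - 7))²))*(17 + 10) = (210 + √(3² + (√(√(-2 - 8) - 7))²))*27 = (210 + √(9 + (√(√(-10) - 7))²))*27 = (210 + √(9 + (√(I*√10 - 7))²))*27 = (210 + √(9 + (√(-7 + I*√10))²))*27 = (210 + √(9 + (-7 + I*√10)))*27 = (210 + √(2 + I*√10))*27 = 5670 + 27*√(2 + I*√10)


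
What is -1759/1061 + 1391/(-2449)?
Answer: -5783642/2598389 ≈ -2.2259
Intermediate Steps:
-1759/1061 + 1391/(-2449) = -1759*1/1061 + 1391*(-1/2449) = -1759/1061 - 1391/2449 = -5783642/2598389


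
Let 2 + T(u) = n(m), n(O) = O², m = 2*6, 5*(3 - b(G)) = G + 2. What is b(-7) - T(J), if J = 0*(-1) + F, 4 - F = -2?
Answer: -138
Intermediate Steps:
F = 6 (F = 4 - 1*(-2) = 4 + 2 = 6)
b(G) = 13/5 - G/5 (b(G) = 3 - (G + 2)/5 = 3 - (2 + G)/5 = 3 + (-⅖ - G/5) = 13/5 - G/5)
J = 6 (J = 0*(-1) + 6 = 0 + 6 = 6)
m = 12
T(u) = 142 (T(u) = -2 + 12² = -2 + 144 = 142)
b(-7) - T(J) = (13/5 - ⅕*(-7)) - 1*142 = (13/5 + 7/5) - 142 = 4 - 142 = -138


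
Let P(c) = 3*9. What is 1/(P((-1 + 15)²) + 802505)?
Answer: 1/802532 ≈ 1.2461e-6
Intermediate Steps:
P(c) = 27
1/(P((-1 + 15)²) + 802505) = 1/(27 + 802505) = 1/802532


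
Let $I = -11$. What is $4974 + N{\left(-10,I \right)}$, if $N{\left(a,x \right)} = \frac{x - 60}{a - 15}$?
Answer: $\frac{124421}{25} \approx 4976.8$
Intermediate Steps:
$N{\left(a,x \right)} = \frac{-60 + x}{-15 + a}$
$4974 + N{\left(-10,I \right)} = 4974 + \frac{-60 - 11}{-15 - 10} = 4974 + \frac{1}{-25} \left(-71\right) = 4974 - - \frac{71}{25} = 4974 + \frac{71}{25} = \frac{124421}{25}$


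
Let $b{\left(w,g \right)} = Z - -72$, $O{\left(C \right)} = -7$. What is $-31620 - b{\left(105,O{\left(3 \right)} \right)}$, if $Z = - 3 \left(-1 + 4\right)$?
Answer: $-31683$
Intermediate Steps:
$Z = -9$ ($Z = \left(-3\right) 3 = -9$)
$b{\left(w,g \right)} = 63$ ($b{\left(w,g \right)} = -9 - -72 = -9 + 72 = 63$)
$-31620 - b{\left(105,O{\left(3 \right)} \right)} = -31620 - 63 = -31683$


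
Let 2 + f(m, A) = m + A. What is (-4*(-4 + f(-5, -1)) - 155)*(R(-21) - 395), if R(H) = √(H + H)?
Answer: 42265 - 107*I*√42 ≈ 42265.0 - 693.44*I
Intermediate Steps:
f(m, A) = -2 + A + m (f(m, A) = -2 + (m + A) = -2 + (A + m) = -2 + A + m)
R(H) = √2*√H (R(H) = √(2*H) = √2*√H)
(-4*(-4 + f(-5, -1)) - 155)*(R(-21) - 395) = (-4*(-4 + (-2 - 1 - 5)) - 155)*(√2*√(-21) - 395) = (-4*(-4 - 8) - 155)*(√2*(I*√21) - 395) = (-4*(-12) - 155)*(I*√42 - 395) = (48 - 155)*(-395 + I*√42) = -107*(-395 + I*√42) = 42265 - 107*I*√42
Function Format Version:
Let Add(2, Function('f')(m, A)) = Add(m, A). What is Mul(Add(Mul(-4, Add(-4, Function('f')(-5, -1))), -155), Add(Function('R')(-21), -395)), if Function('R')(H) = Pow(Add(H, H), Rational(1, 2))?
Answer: Add(42265, Mul(-107, I, Pow(42, Rational(1, 2)))) ≈ Add(42265., Mul(-693.44, I))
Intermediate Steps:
Function('f')(m, A) = Add(-2, A, m) (Function('f')(m, A) = Add(-2, Add(m, A)) = Add(-2, Add(A, m)) = Add(-2, A, m))
Function('R')(H) = Mul(Pow(2, Rational(1, 2)), Pow(H, Rational(1, 2))) (Function('R')(H) = Pow(Mul(2, H), Rational(1, 2)) = Mul(Pow(2, Rational(1, 2)), Pow(H, Rational(1, 2))))
Mul(Add(Mul(-4, Add(-4, Function('f')(-5, -1))), -155), Add(Function('R')(-21), -395)) = Mul(Add(Mul(-4, Add(-4, Add(-2, -1, -5))), -155), Add(Mul(Pow(2, Rational(1, 2)), Pow(-21, Rational(1, 2))), -395)) = Mul(Add(Mul(-4, Add(-4, -8)), -155), Add(Mul(Pow(2, Rational(1, 2)), Mul(I, Pow(21, Rational(1, 2)))), -395)) = Mul(Add(Mul(-4, -12), -155), Add(Mul(I, Pow(42, Rational(1, 2))), -395)) = Mul(Add(48, -155), Add(-395, Mul(I, Pow(42, Rational(1, 2))))) = Mul(-107, Add(-395, Mul(I, Pow(42, Rational(1, 2))))) = Add(42265, Mul(-107, I, Pow(42, Rational(1, 2))))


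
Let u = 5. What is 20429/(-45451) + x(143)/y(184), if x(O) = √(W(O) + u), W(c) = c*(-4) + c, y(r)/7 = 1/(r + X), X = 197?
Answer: -20429/45451 + 762*I*√106/7 ≈ -0.44947 + 1120.8*I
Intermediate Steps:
y(r) = 7/(197 + r) (y(r) = 7/(r + 197) = 7/(197 + r))
W(c) = -3*c (W(c) = -4*c + c = -3*c)
x(O) = √(5 - 3*O) (x(O) = √(-3*O + 5) = √(5 - 3*O))
20429/(-45451) + x(143)/y(184) = 20429/(-45451) + √(5 - 3*143)/((7/(197 + 184))) = 20429*(-1/45451) + √(5 - 429)/((7/381)) = -20429/45451 + √(-424)/((7*(1/381))) = -20429/45451 + (2*I*√106)/(7/381) = -20429/45451 + (2*I*√106)*(381/7) = -20429/45451 + 762*I*√106/7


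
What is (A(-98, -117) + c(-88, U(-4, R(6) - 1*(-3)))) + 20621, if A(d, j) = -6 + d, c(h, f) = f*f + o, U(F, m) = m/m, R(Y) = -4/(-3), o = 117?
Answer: 20635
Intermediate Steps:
R(Y) = 4/3 (R(Y) = -4*(-⅓) = 4/3)
U(F, m) = 1
c(h, f) = 117 + f² (c(h, f) = f*f + 117 = f² + 117 = 117 + f²)
(A(-98, -117) + c(-88, U(-4, R(6) - 1*(-3)))) + 20621 = ((-6 - 98) + (117 + 1²)) + 20621 = (-104 + (117 + 1)) + 20621 = (-104 + 118) + 20621 = 14 + 20621 = 20635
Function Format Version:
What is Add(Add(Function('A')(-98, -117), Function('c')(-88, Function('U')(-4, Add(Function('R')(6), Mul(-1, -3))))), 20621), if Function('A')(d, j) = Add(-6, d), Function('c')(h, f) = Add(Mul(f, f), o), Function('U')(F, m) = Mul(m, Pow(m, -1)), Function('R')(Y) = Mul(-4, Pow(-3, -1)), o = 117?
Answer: 20635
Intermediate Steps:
Function('R')(Y) = Rational(4, 3) (Function('R')(Y) = Mul(-4, Rational(-1, 3)) = Rational(4, 3))
Function('U')(F, m) = 1
Function('c')(h, f) = Add(117, Pow(f, 2)) (Function('c')(h, f) = Add(Mul(f, f), 117) = Add(Pow(f, 2), 117) = Add(117, Pow(f, 2)))
Add(Add(Function('A')(-98, -117), Function('c')(-88, Function('U')(-4, Add(Function('R')(6), Mul(-1, -3))))), 20621) = Add(Add(Add(-6, -98), Add(117, Pow(1, 2))), 20621) = Add(Add(-104, Add(117, 1)), 20621) = Add(Add(-104, 118), 20621) = Add(14, 20621) = 20635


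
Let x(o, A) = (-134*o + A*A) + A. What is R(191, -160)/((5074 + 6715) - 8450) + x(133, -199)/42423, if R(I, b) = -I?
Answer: 21317609/47216799 ≈ 0.45148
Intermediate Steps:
x(o, A) = A + A² - 134*o (x(o, A) = (-134*o + A²) + A = (A² - 134*o) + A = A + A² - 134*o)
R(191, -160)/((5074 + 6715) - 8450) + x(133, -199)/42423 = (-1*191)/((5074 + 6715) - 8450) + (-199 + (-199)² - 134*133)/42423 = -191/(11789 - 8450) + (-199 + 39601 - 17822)*(1/42423) = -191/3339 + 21580*(1/42423) = -191*1/3339 + 21580/42423 = -191/3339 + 21580/42423 = 21317609/47216799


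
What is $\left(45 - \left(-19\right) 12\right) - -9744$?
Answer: $10017$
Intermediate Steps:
$\left(45 - \left(-19\right) 12\right) - -9744 = \left(45 - -228\right) + 9744 = \left(45 + 228\right) + 9744 = 273 + 9744 = 10017$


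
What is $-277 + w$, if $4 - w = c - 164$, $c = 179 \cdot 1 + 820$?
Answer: $-1108$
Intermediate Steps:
$c = 999$ ($c = 179 + 820 = 999$)
$w = -831$ ($w = 4 - \left(999 - 164\right) = 4 - 835 = -831$)
$-277 + w = -277 - 831 = -1108$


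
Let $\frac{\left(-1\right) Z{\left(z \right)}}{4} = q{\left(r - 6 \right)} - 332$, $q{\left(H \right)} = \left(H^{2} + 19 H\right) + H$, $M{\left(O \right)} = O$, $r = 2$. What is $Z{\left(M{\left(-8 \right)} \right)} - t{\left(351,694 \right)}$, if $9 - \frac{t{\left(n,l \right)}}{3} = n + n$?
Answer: $3663$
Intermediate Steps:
$t{\left(n,l \right)} = 27 - 6 n$ ($t{\left(n,l \right)} = 27 - 3 \left(n + n\right) = 27 - 3 \cdot 2 n = 27 - 6 n$)
$q{\left(H \right)} = H^{2} + 20 H$
$Z{\left(z \right)} = 1584$ ($Z{\left(z \right)} = - 4 \left(\left(2 - 6\right) \left(20 + \left(2 - 6\right)\right) - 332\right) = - 4 \left(- 4 \left(20 - 4\right) - 332\right) = - 4 \left(\left(-4\right) 16 - 332\right) = - 4 \left(-64 - 332\right) = \left(-4\right) \left(-396\right) = 1584$)
$Z{\left(M{\left(-8 \right)} \right)} - t{\left(351,694 \right)} = 1584 - \left(27 - 2106\right) = 1584 - -2079 = 1584 + 2079 = 3663$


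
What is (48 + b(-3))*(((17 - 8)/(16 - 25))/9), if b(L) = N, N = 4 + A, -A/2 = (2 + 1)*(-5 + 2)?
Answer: -70/9 ≈ -7.7778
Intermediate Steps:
A = 18 (A = -2*(2 + 1)*(-5 + 2) = -6*(-3) = -2*(-9) = 18)
N = 22 (N = 4 + 18 = 22)
b(L) = 22
(48 + b(-3))*(((17 - 8)/(16 - 25))/9) = (48 + 22)*(((17 - 8)/(16 - 25))/9) = 70*((9/(-9))*(⅑)) = 70*((9*(-⅑))*(⅑)) = 70*(-1*⅑) = 70*(-⅑) = -70/9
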